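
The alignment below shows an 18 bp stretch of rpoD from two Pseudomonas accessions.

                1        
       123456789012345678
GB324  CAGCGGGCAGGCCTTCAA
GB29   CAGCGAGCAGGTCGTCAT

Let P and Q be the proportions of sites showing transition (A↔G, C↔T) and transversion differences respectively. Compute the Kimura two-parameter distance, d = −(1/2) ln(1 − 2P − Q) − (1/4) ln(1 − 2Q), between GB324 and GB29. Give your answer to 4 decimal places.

0.2656

Mismatches occur at site 6 (G→A, transition), site 12 (C→T, transition), site 14 (T→G, transversion), site 18 (A→T, transversion).
Of the 4 differences, 2 transitions and 2 transversions over 18 sites: P = 2/18 = 0.111111, Q = 2/18 = 0.111111.
d = −0.5·ln(0.666667) − 0.25·ln(0.777778) = −0.5·(-0.405465) − 0.25·(-0.251314) = 0.2656.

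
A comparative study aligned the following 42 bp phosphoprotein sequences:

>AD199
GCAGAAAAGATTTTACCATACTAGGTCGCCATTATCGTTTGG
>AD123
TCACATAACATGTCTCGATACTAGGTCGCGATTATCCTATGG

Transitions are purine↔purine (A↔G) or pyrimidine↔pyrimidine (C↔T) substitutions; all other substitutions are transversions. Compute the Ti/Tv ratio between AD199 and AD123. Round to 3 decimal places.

The sequences differ at positions 1 (G/T, transversion), 4 (G/C, transversion), 6 (A/T, transversion), 9 (G/C, transversion), 12 (T/G, transversion), 14 (T/C, transition), 15 (A/T, transversion), 17 (C/G, transversion), 30 (C/G, transversion), 37 (G/C, transversion), 39 (T/A, transversion).
Of the 11 differences, 1 transition and 10 transversions, so Ti/Tv = 1/10 = 0.100.

0.100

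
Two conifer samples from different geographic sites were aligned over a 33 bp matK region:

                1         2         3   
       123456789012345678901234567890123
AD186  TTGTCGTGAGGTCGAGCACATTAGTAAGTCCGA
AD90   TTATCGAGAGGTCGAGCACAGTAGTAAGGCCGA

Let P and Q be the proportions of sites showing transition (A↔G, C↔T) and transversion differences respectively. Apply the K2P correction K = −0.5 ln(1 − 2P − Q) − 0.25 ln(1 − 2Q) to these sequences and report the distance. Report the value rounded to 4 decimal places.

The sequences differ at positions 3 (G/A, transition), 7 (T/A, transversion), 21 (T/G, transversion), 29 (T/G, transversion).
Of the 4 differences, 1 transition and 3 transversions over 33 sites: P = 1/33 = 0.030303, Q = 3/33 = 0.090909.
d = −0.5·ln(0.848485) − 0.25·ln(0.818182) = −0.5·(-0.164303) − 0.25·(-0.200670) = 0.1323.

0.1323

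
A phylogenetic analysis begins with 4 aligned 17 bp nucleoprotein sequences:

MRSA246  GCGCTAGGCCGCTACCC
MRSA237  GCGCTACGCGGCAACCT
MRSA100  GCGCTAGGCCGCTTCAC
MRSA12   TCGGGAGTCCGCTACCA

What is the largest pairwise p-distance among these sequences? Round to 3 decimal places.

0.471

Pairwise Hamming distances:
  MRSA246 vs MRSA237: 4
  MRSA246 vs MRSA100: 2
  MRSA246 vs MRSA12: 5
  MRSA237 vs MRSA100: 6
  MRSA237 vs MRSA12: 8
  MRSA100 vs MRSA12: 7
The largest is 8 mismatches, between MRSA237 and MRSA12; p = 8/17 = 0.471.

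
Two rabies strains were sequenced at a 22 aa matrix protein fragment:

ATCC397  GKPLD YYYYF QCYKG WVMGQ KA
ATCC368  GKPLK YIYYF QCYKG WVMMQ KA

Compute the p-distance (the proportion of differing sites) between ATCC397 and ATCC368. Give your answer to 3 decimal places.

0.136

The sequences differ at positions 5 (D/K), 7 (Y/I), 19 (G/M).
There are 3 differences over 22 sites, so p = 3/22 = 0.136.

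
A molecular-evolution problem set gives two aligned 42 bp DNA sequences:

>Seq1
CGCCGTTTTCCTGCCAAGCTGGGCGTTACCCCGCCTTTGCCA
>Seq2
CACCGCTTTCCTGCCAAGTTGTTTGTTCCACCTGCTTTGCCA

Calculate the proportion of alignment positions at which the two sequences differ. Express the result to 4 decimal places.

The sequences differ at positions 2 (G/A), 6 (T/C), 19 (C/T), 22 (G/T), 23 (G/T), 24 (C/T), 28 (A/C), 30 (C/A), 33 (G/T), 34 (C/G).
There are 10 differences over 42 sites, so p = 10/42 = 0.2381.

0.2381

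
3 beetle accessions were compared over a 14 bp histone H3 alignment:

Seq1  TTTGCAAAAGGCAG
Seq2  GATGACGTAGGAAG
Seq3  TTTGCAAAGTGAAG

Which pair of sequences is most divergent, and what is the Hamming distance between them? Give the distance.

8

Pairwise Hamming distances:
  Seq1 vs Seq2: 7
  Seq1 vs Seq3: 3
  Seq2 vs Seq3: 8
The largest is 8, between Seq2 and Seq3.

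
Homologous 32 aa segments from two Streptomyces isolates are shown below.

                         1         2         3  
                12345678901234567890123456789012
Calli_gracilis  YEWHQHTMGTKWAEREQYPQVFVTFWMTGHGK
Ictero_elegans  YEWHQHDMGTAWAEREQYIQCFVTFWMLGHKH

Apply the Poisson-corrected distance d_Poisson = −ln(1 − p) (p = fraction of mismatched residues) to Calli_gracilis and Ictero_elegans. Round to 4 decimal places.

0.2469

The sequences differ at positions 7 (T/D), 11 (K/A), 19 (P/I), 21 (V/C), 28 (T/L), 31 (G/K), 32 (K/H).
p = 7/32 = 0.218750.
d = −ln(1 − 0.218750) = −ln(0.781250) = 0.2469.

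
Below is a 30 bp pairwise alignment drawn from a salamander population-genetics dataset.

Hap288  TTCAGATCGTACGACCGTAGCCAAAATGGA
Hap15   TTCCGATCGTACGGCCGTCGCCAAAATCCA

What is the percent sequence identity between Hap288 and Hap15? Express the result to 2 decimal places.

Mismatches occur at site 4 (A/C), site 14 (A/G), site 19 (A/C), site 28 (G/C), site 29 (G/C).
25 of the 30 sites match, so the percent identity is 25/30 × 100 = 83.33%.

83.33%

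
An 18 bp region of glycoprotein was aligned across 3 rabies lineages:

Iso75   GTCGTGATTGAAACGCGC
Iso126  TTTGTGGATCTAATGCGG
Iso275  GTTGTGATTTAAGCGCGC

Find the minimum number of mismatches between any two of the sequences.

3

Pairwise Hamming distances:
  Iso75 vs Iso126: 8
  Iso75 vs Iso275: 3
  Iso126 vs Iso275: 8
The smallest is 3, between Iso75 and Iso275.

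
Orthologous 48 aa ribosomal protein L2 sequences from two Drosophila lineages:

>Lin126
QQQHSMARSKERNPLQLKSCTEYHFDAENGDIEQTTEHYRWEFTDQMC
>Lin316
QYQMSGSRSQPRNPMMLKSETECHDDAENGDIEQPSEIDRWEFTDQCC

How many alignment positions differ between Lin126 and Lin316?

The sequences differ at positions 2 (Q/Y), 4 (H/M), 6 (M/G), 7 (A/S), 10 (K/Q), 11 (E/P), 15 (L/M), 16 (Q/M), 20 (C/E), 23 (Y/C), 25 (F/D), 35 (T/P), 36 (T/S), 38 (H/I), 39 (Y/D), 47 (M/C).
That gives 16 mismatches out of 48 aligned sites, so the Hamming distance is 16.

16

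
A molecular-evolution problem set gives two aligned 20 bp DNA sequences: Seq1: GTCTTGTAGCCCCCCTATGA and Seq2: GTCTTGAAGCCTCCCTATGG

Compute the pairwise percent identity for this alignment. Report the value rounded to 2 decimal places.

85.00%

Differing sites — 7:T/A; 12:C/T; 20:A/G.
17 of the 20 sites match, so the percent identity is 17/20 × 100 = 85.00%.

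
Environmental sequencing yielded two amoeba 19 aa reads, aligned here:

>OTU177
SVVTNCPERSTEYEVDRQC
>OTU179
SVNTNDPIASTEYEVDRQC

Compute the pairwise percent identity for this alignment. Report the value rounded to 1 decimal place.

78.9%

The sequences differ at positions 3 (V/N), 6 (C/D), 8 (E/I), 9 (R/A).
15 of the 19 sites match, so the percent identity is 15/19 × 100 = 78.9%.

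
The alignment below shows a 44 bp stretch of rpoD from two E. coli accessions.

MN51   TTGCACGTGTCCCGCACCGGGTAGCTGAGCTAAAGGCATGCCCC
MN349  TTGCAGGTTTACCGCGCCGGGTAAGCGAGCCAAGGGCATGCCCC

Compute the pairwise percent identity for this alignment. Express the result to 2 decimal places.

The sequences differ at positions 6 (C/G), 9 (G/T), 11 (C/A), 16 (A/G), 24 (G/A), 25 (C/G), 26 (T/C), 31 (T/C), 34 (A/G).
35 of the 44 sites match, so the percent identity is 35/44 × 100 = 79.55%.

79.55%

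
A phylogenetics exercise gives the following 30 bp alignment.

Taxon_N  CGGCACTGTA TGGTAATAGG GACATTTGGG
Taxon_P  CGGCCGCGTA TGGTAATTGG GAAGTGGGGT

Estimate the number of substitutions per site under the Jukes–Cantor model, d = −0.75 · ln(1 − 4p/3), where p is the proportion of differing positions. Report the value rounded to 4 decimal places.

0.3831

Mismatches occur at site 5 (A→C), site 6 (C→G), site 7 (T→C), site 18 (A→T), site 23 (C→A), site 24 (A→G), site 26 (T→G), site 27 (T→G), site 30 (G→T).
p = 9/30 = 0.300000.
d = −0.75 · ln(1 − (4/3)·0.300000) = −0.75 · ln(0.600000) = −0.75 · (-0.510826) = 0.3831.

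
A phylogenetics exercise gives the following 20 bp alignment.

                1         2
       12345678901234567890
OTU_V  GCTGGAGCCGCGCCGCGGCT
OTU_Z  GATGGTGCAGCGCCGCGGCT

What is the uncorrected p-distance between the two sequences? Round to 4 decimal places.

Mismatches occur at site 2 (C→A), site 6 (A→T), site 9 (C→A).
There are 3 differences over 20 sites, so p = 3/20 = 0.1500.

0.1500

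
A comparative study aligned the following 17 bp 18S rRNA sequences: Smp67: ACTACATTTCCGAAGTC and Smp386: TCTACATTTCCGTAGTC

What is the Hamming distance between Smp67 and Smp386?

Differing sites — 1:A/T; 13:A/T.
That gives 2 mismatches out of 17 aligned sites, so the Hamming distance is 2.

2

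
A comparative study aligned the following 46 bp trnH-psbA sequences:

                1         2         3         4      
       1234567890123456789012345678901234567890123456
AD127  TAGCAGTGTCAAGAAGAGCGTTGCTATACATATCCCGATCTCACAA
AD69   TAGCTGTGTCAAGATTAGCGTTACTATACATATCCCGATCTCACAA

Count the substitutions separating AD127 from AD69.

Differing sites — 5:A/T; 15:A/T; 16:G/T; 23:G/A.
That gives 4 mismatches out of 46 aligned sites, so the Hamming distance is 4.

4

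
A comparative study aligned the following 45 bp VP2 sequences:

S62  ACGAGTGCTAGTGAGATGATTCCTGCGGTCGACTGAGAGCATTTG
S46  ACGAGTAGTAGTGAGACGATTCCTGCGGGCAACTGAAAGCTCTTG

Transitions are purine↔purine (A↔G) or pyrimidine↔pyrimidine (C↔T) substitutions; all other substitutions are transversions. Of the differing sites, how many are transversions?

3

The sequences differ at positions 7 (G/A, transition), 8 (C/G, transversion), 17 (T/C, transition), 29 (T/G, transversion), 31 (G/A, transition), 37 (G/A, transition), 41 (A/T, transversion), 42 (T/C, transition).
Of the 8 differences, 5 transitions and 3 transversions, so the answer is 3.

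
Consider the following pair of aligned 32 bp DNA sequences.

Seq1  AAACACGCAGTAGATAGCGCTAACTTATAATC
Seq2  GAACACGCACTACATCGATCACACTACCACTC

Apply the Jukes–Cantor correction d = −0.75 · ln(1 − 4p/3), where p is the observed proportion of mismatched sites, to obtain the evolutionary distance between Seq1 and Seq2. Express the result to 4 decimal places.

The sequences differ at positions 1 (A/G), 10 (G/C), 13 (G/C), 16 (A/C), 18 (C/A), 19 (G/T), 21 (T/A), 22 (A/C), 26 (T/A), 27 (A/C), 28 (T/C), 30 (A/C).
p = 12/32 = 0.375000.
d = −0.75 · ln(1 − (4/3)·0.375000) = −0.75 · ln(0.500000) = −0.75 · (-0.693147) = 0.5199.

0.5199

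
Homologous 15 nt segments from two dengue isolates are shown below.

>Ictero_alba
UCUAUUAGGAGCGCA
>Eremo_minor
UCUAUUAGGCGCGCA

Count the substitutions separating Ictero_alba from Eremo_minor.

1

The sequences differ at position 10 (A/C).
That gives 1 mismatch out of 15 aligned sites, so the Hamming distance is 1.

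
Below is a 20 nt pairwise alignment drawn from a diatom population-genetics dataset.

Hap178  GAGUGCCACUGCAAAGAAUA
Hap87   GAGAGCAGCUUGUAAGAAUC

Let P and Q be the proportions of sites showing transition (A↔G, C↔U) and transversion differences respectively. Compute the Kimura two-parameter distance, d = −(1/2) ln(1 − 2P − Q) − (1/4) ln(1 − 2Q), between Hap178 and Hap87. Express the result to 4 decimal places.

0.4845

Differing sites — 4:U/A (Tv); 7:C/A (Tv); 8:A/G (Ti); 11:G/U (Tv); 12:C/G (Tv); 13:A/U (Tv); 20:A/C (Tv).
Of the 7 differences, 1 transition and 6 transversions over 20 sites: P = 1/20 = 0.050000, Q = 6/20 = 0.300000.
d = −0.5·ln(0.600000) − 0.25·ln(0.400000) = −0.5·(-0.510826) − 0.25·(-0.916291) = 0.4845.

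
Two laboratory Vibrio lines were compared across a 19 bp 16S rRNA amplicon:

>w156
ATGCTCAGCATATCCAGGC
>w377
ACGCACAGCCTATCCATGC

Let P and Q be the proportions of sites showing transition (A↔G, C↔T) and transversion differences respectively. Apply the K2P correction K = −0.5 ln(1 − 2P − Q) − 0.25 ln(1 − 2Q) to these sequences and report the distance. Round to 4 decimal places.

Differing sites — 2:T/C (Ti); 5:T/A (Tv); 10:A/C (Tv); 17:G/T (Tv).
Of the 4 differences, 1 transition and 3 transversions over 19 sites: P = 1/19 = 0.052632, Q = 3/19 = 0.157895.
d = −0.5·ln(0.736841) − 0.25·ln(0.684210) = −0.5·(-0.305383) − 0.25·(-0.379490) = 0.2476.

0.2476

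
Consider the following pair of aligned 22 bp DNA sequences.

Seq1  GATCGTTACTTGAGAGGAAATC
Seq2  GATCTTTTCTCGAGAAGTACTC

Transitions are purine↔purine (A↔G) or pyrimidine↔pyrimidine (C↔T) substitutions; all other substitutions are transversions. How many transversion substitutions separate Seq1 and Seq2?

4

Differing sites — 5:G/T (Tv); 8:A/T (Tv); 11:T/C (Ti); 16:G/A (Ti); 18:A/T (Tv); 20:A/C (Tv).
Of the 6 differences, 2 transitions and 4 transversions, so the answer is 4.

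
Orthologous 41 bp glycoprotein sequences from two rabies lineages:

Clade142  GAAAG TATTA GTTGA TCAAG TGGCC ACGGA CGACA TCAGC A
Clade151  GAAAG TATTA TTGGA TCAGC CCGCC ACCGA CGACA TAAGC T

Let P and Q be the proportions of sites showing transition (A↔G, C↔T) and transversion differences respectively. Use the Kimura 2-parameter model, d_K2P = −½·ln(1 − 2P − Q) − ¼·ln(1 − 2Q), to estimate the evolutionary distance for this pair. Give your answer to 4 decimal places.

0.2606

The sequences differ at positions 11 (G/T, transversion), 13 (T/G, transversion), 19 (A/G, transition), 20 (G/C, transversion), 21 (T/C, transition), 22 (G/C, transversion), 28 (G/C, transversion), 37 (C/A, transversion), 41 (A/T, transversion).
Of the 9 differences, 2 transitions and 7 transversions over 41 sites: P = 2/41 = 0.048780, Q = 7/41 = 0.170732.
d = −0.5·ln(0.731708) − 0.25·ln(0.658536) = −0.5·(-0.312374) − 0.25·(-0.417736) = 0.2606.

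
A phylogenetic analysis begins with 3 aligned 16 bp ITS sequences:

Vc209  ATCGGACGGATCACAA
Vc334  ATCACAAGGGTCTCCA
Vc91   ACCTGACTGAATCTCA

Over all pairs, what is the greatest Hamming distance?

10

Pairwise Hamming distances:
  Vc209 vs Vc334: 6
  Vc209 vs Vc91: 8
  Vc334 vs Vc91: 10
The largest is 10, between Vc334 and Vc91.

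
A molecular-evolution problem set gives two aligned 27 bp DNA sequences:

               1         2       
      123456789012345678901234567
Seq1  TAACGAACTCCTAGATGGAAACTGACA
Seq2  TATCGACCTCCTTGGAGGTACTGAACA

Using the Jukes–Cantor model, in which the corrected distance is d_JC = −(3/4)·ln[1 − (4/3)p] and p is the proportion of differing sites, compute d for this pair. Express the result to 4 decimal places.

0.5107

Differing sites — 3:A/T; 7:A/C; 13:A/T; 15:A/G; 16:T/A; 19:A/T; 21:A/C; 22:C/T; 23:T/G; 24:G/A.
p = 10/27 = 0.370370.
d = −0.75 · ln(1 − (4/3)·0.370370) = −0.75 · ln(0.506173) = −0.75 · (-0.680877) = 0.5107.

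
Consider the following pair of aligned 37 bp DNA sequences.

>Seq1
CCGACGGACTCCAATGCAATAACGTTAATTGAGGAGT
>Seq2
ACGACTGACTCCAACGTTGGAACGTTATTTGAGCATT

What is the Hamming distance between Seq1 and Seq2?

Differing sites — 1:C/A; 6:G/T; 15:T/C; 17:C/T; 18:A/T; 19:A/G; 20:T/G; 28:A/T; 34:G/C; 36:G/T.
That gives 10 mismatches out of 37 aligned sites, so the Hamming distance is 10.

10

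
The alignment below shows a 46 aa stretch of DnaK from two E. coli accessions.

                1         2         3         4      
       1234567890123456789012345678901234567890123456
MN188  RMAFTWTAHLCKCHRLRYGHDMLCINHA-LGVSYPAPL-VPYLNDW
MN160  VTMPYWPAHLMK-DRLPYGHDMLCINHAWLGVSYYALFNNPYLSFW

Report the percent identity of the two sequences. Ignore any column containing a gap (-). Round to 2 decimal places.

65.12%

Excluding the 3 gap columns leaves 43 comparable sites.
Mismatches occur at site 1 (R↔V), site 2 (M↔T), site 3 (A↔M), site 4 (F↔P), site 5 (T↔Y), site 7 (T↔P), site 11 (C↔M), site 14 (H↔D), site 17 (R↔P), site 35 (P↔Y), site 37 (P↔L), site 38 (L↔F), site 40 (V↔N), site 44 (N↔S), site 45 (D↔F).
28 of the 43 comparable sites match, so the percent identity is 28/43 × 100 = 65.12%.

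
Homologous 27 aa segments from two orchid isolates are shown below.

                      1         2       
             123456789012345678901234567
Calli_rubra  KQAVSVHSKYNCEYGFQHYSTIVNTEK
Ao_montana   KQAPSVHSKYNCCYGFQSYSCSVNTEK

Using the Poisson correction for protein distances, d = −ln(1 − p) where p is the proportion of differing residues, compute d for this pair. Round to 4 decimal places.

Differing sites — 4:V/P; 13:E/C; 18:H/S; 21:T/C; 22:I/S.
p = 5/27 = 0.185185.
d = −ln(1 − 0.185185) = −ln(0.814815) = 0.2048.

0.2048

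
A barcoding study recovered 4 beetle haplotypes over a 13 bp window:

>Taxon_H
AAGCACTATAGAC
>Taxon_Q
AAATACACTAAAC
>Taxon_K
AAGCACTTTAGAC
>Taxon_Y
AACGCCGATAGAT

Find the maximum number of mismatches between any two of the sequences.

7

Pairwise Hamming distances:
  Taxon_H vs Taxon_Q: 5
  Taxon_H vs Taxon_K: 1
  Taxon_H vs Taxon_Y: 5
  Taxon_Q vs Taxon_K: 5
  Taxon_Q vs Taxon_Y: 7
  Taxon_K vs Taxon_Y: 6
The largest is 7, between Taxon_Q and Taxon_Y.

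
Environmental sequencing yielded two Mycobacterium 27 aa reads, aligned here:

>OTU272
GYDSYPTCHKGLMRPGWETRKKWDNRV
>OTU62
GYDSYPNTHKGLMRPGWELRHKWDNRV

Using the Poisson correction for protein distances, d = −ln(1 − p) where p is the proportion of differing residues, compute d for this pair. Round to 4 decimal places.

The sequences differ at positions 7 (T/N), 8 (C/T), 19 (T/L), 21 (K/H).
p = 4/27 = 0.148148.
d = −ln(1 − 0.148148) = −ln(0.851852) = 0.1603.

0.1603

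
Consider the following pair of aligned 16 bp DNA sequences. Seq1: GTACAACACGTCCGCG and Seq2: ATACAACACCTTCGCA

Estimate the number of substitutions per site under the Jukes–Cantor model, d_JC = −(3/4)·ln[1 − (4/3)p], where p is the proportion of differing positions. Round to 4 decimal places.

Mismatches occur at site 1 (G/A), site 10 (G/C), site 12 (C/T), site 16 (G/A).
p = 4/16 = 0.250000.
d = −0.75 · ln(1 − (4/3)·0.250000) = −0.75 · ln(0.666667) = −0.75 · (-0.405465) = 0.3041.

0.3041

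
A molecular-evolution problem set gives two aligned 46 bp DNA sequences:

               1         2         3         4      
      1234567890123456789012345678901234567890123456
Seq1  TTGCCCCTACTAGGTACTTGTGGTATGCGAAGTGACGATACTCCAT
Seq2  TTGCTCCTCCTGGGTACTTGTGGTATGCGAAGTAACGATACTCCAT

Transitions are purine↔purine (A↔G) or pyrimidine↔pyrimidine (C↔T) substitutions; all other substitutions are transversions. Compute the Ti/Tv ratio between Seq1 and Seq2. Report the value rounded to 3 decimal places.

Differing sites — 5:C/T (Ti); 9:A/C (Tv); 12:A/G (Ti); 34:G/A (Ti).
Of the 4 differences, 3 transitions and 1 transversion, so Ti/Tv = 3/1 = 3.000.

3.000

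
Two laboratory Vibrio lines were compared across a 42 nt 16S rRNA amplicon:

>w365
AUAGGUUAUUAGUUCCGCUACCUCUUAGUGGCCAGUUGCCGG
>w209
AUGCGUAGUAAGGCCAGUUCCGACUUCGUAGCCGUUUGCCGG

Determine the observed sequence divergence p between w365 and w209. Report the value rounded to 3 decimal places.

The sequences differ at positions 3 (A/G), 4 (G/C), 7 (U/A), 8 (A/G), 10 (U/A), 13 (U/G), 14 (U/C), 16 (C/A), 18 (C/U), 20 (A/C), 22 (C/G), 23 (U/A), 27 (A/C), 30 (G/A), 34 (A/G), 35 (G/U).
There are 16 differences over 42 sites, so p = 16/42 = 0.381.

0.381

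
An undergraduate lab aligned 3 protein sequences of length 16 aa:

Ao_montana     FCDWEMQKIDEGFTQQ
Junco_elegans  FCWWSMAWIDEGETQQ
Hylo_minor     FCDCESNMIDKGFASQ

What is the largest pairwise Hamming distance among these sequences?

Pairwise Hamming distances:
  Ao_montana vs Junco_elegans: 5
  Ao_montana vs Hylo_minor: 7
  Junco_elegans vs Hylo_minor: 10
The largest is 10, between Junco_elegans and Hylo_minor.

10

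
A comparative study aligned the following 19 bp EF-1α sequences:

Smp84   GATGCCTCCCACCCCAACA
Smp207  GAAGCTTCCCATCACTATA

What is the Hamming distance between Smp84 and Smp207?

The sequences differ at positions 3 (T/A), 6 (C/T), 12 (C/T), 14 (C/A), 16 (A/T), 18 (C/T).
That gives 6 mismatches out of 19 aligned sites, so the Hamming distance is 6.

6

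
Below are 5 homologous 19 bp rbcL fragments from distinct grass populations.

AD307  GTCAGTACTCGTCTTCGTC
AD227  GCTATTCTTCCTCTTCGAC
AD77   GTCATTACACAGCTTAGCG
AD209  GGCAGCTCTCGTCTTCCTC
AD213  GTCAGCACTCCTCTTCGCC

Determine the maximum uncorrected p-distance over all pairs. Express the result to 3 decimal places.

0.579

Pairwise Hamming distances:
  AD307 vs AD227: 7
  AD307 vs AD77: 7
  AD307 vs AD209: 4
  AD307 vs AD213: 3
  AD227 vs AD77: 10
  AD227 vs AD209: 9
  AD227 vs AD213: 7
  AD77 vs AD209: 11
  AD77 vs AD213: 7
  AD209 vs AD213: 5
The largest is 11 mismatches, between AD77 and AD209; p = 11/19 = 0.579.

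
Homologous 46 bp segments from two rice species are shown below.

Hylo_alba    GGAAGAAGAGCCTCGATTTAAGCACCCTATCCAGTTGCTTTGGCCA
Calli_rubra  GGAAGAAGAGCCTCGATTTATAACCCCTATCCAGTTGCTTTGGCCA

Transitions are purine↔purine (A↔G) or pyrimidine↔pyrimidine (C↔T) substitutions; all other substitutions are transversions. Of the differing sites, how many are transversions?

3

The sequences differ at positions 21 (A/T, transversion), 22 (G/A, transition), 23 (C/A, transversion), 24 (A/C, transversion).
Of the 4 differences, 1 transition and 3 transversions, so the answer is 3.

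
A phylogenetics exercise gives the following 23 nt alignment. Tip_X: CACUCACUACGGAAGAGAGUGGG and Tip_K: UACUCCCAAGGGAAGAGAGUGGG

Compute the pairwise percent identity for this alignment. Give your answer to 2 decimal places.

82.61%

The sequences differ at positions 1 (C/U), 6 (A/C), 8 (U/A), 10 (C/G).
19 of the 23 sites match, so the percent identity is 19/23 × 100 = 82.61%.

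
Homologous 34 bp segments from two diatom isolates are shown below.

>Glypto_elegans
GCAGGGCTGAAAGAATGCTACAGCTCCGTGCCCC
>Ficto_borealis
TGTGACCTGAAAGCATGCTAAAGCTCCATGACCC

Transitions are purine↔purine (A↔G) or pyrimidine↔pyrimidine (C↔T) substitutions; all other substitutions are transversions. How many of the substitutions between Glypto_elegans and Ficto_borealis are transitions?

Differing sites — 1:G/T (Tv); 2:C/G (Tv); 3:A/T (Tv); 5:G/A (Ti); 6:G/C (Tv); 14:A/C (Tv); 21:C/A (Tv); 28:G/A (Ti); 31:C/A (Tv).
Of the 9 differences, 2 transitions and 7 transversions, so the answer is 2.

2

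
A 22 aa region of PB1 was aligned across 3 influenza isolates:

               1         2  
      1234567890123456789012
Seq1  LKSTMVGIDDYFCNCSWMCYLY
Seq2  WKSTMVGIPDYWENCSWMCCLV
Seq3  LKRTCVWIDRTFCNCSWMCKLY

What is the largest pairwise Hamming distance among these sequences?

Pairwise Hamming distances:
  Seq1 vs Seq2: 6
  Seq1 vs Seq3: 6
  Seq2 vs Seq3: 11
The largest is 11, between Seq2 and Seq3.

11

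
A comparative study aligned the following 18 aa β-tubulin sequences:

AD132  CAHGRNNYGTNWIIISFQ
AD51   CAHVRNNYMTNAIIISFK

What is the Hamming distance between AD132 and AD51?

Differing sites — 4:G/V; 9:G/M; 12:W/A; 18:Q/K.
That gives 4 mismatches out of 18 aligned sites, so the Hamming distance is 4.

4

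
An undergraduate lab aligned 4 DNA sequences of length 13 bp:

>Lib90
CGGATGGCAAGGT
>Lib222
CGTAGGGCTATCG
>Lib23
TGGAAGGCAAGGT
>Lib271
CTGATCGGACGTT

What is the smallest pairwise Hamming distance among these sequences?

2

Pairwise Hamming distances:
  Lib90 vs Lib222: 6
  Lib90 vs Lib23: 2
  Lib90 vs Lib271: 5
  Lib222 vs Lib23: 7
  Lib222 vs Lib271: 10
  Lib23 vs Lib271: 7
The smallest is 2, between Lib90 and Lib23.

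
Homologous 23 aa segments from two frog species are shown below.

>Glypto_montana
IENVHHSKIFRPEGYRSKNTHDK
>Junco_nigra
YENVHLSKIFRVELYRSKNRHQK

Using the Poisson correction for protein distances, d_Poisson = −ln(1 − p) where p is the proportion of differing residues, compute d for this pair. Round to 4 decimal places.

Mismatches occur at site 1 (I↔Y), site 6 (H↔L), site 12 (P↔V), site 14 (G↔L), site 20 (T↔R), site 22 (D↔Q).
p = 6/23 = 0.260870.
d = −ln(1 − 0.260870) = −ln(0.739130) = 0.3023.

0.3023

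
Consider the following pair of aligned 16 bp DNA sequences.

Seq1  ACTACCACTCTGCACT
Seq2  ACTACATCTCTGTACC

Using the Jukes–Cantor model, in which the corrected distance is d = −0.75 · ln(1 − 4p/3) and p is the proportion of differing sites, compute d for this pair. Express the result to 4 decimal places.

Mismatches occur at site 6 (C/A), site 7 (A/T), site 13 (C/T), site 16 (T/C).
p = 4/16 = 0.250000.
d = −0.75 · ln(1 − (4/3)·0.250000) = −0.75 · ln(0.666667) = −0.75 · (-0.405465) = 0.3041.

0.3041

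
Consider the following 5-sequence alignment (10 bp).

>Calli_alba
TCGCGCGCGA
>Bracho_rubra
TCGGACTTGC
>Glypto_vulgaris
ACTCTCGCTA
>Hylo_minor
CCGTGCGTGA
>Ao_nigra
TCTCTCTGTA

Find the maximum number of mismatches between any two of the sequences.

Pairwise Hamming distances:
  Calli_alba vs Bracho_rubra: 5
  Calli_alba vs Glypto_vulgaris: 4
  Calli_alba vs Hylo_minor: 3
  Calli_alba vs Ao_nigra: 5
  Bracho_rubra vs Glypto_vulgaris: 8
  Bracho_rubra vs Hylo_minor: 5
  Bracho_rubra vs Ao_nigra: 6
  Glypto_vulgaris vs Hylo_minor: 6
  Glypto_vulgaris vs Ao_nigra: 3
  Hylo_minor vs Ao_nigra: 7
The largest is 8, between Bracho_rubra and Glypto_vulgaris.

8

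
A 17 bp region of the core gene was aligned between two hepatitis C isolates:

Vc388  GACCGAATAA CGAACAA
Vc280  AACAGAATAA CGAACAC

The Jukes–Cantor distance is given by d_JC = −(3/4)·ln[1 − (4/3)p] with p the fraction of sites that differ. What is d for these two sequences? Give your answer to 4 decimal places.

Mismatches occur at site 1 (G→A), site 4 (C→A), site 17 (A→C).
p = 3/17 = 0.176471.
d = −0.75 · ln(1 − (4/3)·0.176471) = −0.75 · ln(0.764705) = −0.75 · (-0.268265) = 0.2012.

0.2012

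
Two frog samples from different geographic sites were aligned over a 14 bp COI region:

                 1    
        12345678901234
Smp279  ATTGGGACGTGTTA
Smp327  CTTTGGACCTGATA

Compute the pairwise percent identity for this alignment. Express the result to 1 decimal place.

Mismatches occur at site 1 (A↔C), site 4 (G↔T), site 9 (G↔C), site 12 (T↔A).
10 of the 14 sites match, so the percent identity is 10/14 × 100 = 71.4%.

71.4%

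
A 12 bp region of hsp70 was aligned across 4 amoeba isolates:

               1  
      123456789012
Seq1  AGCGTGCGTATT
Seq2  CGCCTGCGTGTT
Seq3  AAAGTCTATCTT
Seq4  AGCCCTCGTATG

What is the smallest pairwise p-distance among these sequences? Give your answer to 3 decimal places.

Pairwise Hamming distances:
  Seq1 vs Seq2: 3
  Seq1 vs Seq3: 6
  Seq1 vs Seq4: 4
  Seq2 vs Seq3: 8
  Seq2 vs Seq4: 5
  Seq3 vs Seq4: 9
The smallest is 3 mismatches, between Seq1 and Seq2; p = 3/12 = 0.250.

0.250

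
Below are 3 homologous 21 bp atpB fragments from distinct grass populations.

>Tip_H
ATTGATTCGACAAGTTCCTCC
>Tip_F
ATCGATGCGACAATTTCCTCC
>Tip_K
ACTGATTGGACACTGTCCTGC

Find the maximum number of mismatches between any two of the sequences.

7

Pairwise Hamming distances:
  Tip_H vs Tip_F: 3
  Tip_H vs Tip_K: 6
  Tip_F vs Tip_K: 7
The largest is 7, between Tip_F and Tip_K.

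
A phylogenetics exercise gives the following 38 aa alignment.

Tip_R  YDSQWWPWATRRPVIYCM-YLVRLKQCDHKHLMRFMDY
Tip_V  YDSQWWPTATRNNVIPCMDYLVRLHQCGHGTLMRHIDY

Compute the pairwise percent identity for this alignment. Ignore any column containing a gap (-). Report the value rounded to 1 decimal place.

Excluding the 1 gap column leaves 37 comparable sites.
Differing sites — 8:W/T; 12:R/N; 13:P/N; 16:Y/P; 25:K/H; 28:D/G; 30:K/G; 31:H/T; 35:F/H; 36:M/I.
27 of the 37 comparable sites match, so the percent identity is 27/37 × 100 = 73.0%.

73.0%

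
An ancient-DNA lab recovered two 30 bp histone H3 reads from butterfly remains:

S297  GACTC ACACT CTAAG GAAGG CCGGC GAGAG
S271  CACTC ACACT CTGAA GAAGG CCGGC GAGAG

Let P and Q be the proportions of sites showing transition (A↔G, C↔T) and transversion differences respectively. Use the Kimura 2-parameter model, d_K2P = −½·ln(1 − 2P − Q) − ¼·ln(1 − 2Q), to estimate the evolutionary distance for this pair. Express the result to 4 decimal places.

Mismatches occur at site 1 (G/C, transversion), site 13 (A/G, transition), site 15 (G/A, transition).
Of the 3 differences, 2 transitions and 1 transversion over 30 sites: P = 2/30 = 0.066667, Q = 1/30 = 0.033333.
d = −0.5·ln(0.833333) − 0.25·ln(0.933334) = −0.5·(-0.182322) − 0.25·(-0.068992) = 0.1084.

0.1084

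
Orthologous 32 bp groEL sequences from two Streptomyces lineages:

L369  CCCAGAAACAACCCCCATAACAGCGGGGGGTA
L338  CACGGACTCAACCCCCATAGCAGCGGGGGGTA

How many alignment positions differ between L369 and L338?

Differing sites — 2:C/A; 4:A/G; 7:A/C; 8:A/T; 20:A/G.
That gives 5 mismatches out of 32 aligned sites, so the Hamming distance is 5.

5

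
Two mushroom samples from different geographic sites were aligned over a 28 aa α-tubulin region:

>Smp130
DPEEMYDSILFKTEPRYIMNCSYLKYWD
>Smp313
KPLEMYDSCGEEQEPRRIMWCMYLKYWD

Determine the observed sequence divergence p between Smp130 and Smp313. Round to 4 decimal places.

0.3571

Differing sites — 1:D/K; 3:E/L; 9:I/C; 10:L/G; 11:F/E; 12:K/E; 13:T/Q; 17:Y/R; 20:N/W; 22:S/M.
There are 10 differences over 28 sites, so p = 10/28 = 0.3571.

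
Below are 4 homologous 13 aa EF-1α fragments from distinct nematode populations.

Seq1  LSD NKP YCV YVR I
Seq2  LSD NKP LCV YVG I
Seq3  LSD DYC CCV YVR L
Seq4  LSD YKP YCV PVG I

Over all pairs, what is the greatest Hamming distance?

7

Pairwise Hamming distances:
  Seq1 vs Seq2: 2
  Seq1 vs Seq3: 5
  Seq1 vs Seq4: 3
  Seq2 vs Seq3: 6
  Seq2 vs Seq4: 3
  Seq3 vs Seq4: 7
The largest is 7, between Seq3 and Seq4.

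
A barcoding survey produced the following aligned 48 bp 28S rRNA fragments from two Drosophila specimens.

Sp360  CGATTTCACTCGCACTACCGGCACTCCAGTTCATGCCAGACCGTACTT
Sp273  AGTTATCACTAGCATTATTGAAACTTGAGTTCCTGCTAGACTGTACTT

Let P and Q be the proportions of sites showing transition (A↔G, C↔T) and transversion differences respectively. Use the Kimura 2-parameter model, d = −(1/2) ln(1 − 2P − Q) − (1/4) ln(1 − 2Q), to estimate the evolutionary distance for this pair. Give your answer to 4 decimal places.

The sequences differ at positions 1 (C/A, transversion), 3 (A/T, transversion), 5 (T/A, transversion), 11 (C/A, transversion), 15 (C/T, transition), 18 (C/T, transition), 19 (C/T, transition), 21 (G/A, transition), 22 (C/A, transversion), 26 (C/T, transition), 27 (C/G, transversion), 33 (A/C, transversion), 37 (C/T, transition), 42 (C/T, transition).
Of the 14 differences, 7 transitions and 7 transversions over 48 sites: P = 7/48 = 0.145833, Q = 7/48 = 0.145833.
d = −0.5·ln(0.562501) − 0.25·ln(0.708334) = −0.5·(-0.575362) − 0.25·(-0.344840) = 0.3739.

0.3739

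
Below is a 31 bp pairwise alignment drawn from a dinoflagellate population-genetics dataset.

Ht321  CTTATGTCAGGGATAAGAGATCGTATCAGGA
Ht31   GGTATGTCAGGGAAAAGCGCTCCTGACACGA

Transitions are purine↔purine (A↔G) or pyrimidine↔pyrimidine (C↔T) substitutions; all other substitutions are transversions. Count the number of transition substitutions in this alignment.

Mismatches occur at site 1 (C→G, transversion), site 2 (T→G, transversion), site 14 (T→A, transversion), site 18 (A→C, transversion), site 20 (A→C, transversion), site 23 (G→C, transversion), site 25 (A→G, transition), site 26 (T→A, transversion), site 29 (G→C, transversion).
Of the 9 differences, 1 transition and 8 transversions, so the answer is 1.

1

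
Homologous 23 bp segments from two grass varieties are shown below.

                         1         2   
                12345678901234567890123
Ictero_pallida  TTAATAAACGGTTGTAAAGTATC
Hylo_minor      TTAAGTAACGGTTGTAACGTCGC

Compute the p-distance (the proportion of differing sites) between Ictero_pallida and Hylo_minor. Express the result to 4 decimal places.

0.2174

The sequences differ at positions 5 (T/G), 6 (A/T), 18 (A/C), 21 (A/C), 22 (T/G).
There are 5 differences over 23 sites, so p = 5/23 = 0.2174.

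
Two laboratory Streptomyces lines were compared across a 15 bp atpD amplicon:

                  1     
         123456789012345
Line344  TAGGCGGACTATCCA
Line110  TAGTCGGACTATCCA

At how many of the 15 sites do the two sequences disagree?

Differing sites — 4:G/T.
That gives 1 mismatch out of 15 aligned sites, so the Hamming distance is 1.

1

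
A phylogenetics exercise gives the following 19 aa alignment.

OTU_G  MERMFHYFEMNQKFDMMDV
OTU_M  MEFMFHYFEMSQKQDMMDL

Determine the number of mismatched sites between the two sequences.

4

The sequences differ at positions 3 (R/F), 11 (N/S), 14 (F/Q), 19 (V/L).
That gives 4 mismatches out of 19 aligned sites, so the Hamming distance is 4.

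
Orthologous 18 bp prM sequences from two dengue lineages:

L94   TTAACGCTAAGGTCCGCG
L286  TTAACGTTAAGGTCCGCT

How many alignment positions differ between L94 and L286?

2

The sequences differ at positions 7 (C/T), 18 (G/T).
That gives 2 mismatches out of 18 aligned sites, so the Hamming distance is 2.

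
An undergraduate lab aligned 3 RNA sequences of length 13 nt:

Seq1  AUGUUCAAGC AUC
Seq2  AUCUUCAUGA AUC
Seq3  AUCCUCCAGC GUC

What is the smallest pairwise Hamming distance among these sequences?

Pairwise Hamming distances:
  Seq1 vs Seq2: 3
  Seq1 vs Seq3: 4
  Seq2 vs Seq3: 5
The smallest is 3, between Seq1 and Seq2.

3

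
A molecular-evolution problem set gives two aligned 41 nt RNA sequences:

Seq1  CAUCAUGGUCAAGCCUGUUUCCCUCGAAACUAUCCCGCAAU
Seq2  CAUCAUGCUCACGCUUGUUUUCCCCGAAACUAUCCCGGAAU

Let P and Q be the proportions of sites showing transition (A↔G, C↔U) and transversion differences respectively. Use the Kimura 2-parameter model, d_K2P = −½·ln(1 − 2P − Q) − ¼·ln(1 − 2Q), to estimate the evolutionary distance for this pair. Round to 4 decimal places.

Mismatches occur at site 8 (G↔C, transversion), site 12 (A↔C, transversion), site 15 (C↔U, transition), site 21 (C↔U, transition), site 24 (U↔C, transition), site 38 (C↔G, transversion).
Of the 6 differences, 3 transitions and 3 transversions over 41 sites: P = 3/41 = 0.073171, Q = 3/41 = 0.073171.
d = −0.5·ln(0.780487) − 0.25·ln(0.853658) = −0.5·(-0.247837) − 0.25·(-0.158225) = 0.1635.

0.1635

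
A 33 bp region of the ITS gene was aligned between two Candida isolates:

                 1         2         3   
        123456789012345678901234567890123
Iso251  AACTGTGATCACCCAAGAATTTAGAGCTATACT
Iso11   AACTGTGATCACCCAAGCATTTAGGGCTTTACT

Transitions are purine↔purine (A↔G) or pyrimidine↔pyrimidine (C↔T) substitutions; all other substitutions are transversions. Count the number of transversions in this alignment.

2

The sequences differ at positions 18 (A/C, transversion), 25 (A/G, transition), 29 (A/T, transversion).
Of the 3 differences, 1 transition and 2 transversions, so the answer is 2.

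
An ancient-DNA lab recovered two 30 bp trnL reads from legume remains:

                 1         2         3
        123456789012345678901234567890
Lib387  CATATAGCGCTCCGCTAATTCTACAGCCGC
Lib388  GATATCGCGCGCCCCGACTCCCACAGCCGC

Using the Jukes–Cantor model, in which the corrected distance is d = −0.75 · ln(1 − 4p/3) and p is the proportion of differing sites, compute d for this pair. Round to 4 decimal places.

The sequences differ at positions 1 (C/G), 6 (A/C), 11 (T/G), 14 (G/C), 16 (T/G), 18 (A/C), 20 (T/C), 22 (T/C).
p = 8/30 = 0.266667.
d = −0.75 · ln(1 − (4/3)·0.266667) = −0.75 · ln(0.644444) = −0.75 · (-0.439367) = 0.3295.

0.3295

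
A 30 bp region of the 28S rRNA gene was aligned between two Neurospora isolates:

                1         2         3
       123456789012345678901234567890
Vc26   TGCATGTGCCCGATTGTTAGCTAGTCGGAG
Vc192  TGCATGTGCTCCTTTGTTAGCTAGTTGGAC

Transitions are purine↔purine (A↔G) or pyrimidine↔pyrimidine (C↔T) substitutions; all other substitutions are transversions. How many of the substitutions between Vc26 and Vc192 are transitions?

2

The sequences differ at positions 10 (C/T, transition), 12 (G/C, transversion), 13 (A/T, transversion), 26 (C/T, transition), 30 (G/C, transversion).
Of the 5 differences, 2 transitions and 3 transversions, so the answer is 2.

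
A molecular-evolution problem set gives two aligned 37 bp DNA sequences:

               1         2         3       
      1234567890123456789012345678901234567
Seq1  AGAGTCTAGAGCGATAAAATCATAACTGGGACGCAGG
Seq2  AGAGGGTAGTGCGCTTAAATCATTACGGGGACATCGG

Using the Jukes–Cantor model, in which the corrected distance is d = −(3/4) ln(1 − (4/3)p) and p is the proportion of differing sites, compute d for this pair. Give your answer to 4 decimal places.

0.3351

The sequences differ at positions 5 (T/G), 6 (C/G), 10 (A/T), 14 (A/C), 16 (A/T), 24 (A/T), 27 (T/G), 33 (G/A), 34 (C/T), 35 (A/C).
p = 10/37 = 0.270270.
d = −0.75 · ln(1 − (4/3)·0.270270) = −0.75 · ln(0.639640) = −0.75 · (-0.446850) = 0.3351.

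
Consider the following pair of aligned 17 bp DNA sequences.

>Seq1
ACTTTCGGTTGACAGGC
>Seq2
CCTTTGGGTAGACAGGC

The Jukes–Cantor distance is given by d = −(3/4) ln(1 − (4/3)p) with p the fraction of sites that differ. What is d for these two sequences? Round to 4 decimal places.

0.2012

Mismatches occur at site 1 (A→C), site 6 (C→G), site 10 (T→A).
p = 3/17 = 0.176471.
d = −0.75 · ln(1 − (4/3)·0.176471) = −0.75 · ln(0.764705) = −0.75 · (-0.268265) = 0.2012.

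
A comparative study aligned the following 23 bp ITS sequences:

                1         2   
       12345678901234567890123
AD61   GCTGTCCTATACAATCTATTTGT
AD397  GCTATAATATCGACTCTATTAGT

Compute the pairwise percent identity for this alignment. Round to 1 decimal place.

69.6%

Differing sites — 4:G/A; 6:C/A; 7:C/A; 11:A/C; 12:C/G; 14:A/C; 21:T/A.
16 of the 23 sites match, so the percent identity is 16/23 × 100 = 69.6%.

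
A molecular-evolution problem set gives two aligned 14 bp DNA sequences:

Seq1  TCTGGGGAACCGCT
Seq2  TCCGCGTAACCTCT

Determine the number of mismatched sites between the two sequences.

The sequences differ at positions 3 (T/C), 5 (G/C), 7 (G/T), 12 (G/T).
That gives 4 mismatches out of 14 aligned sites, so the Hamming distance is 4.

4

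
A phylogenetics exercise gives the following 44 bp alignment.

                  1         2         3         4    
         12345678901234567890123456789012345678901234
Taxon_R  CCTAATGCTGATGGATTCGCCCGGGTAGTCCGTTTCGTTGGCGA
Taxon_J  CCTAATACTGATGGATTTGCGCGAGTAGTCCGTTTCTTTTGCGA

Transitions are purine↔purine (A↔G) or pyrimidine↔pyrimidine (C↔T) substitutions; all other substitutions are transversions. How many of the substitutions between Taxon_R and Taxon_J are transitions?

3

The sequences differ at positions 7 (G/A, transition), 18 (C/T, transition), 21 (C/G, transversion), 24 (G/A, transition), 37 (G/T, transversion), 40 (G/T, transversion).
Of the 6 differences, 3 transitions and 3 transversions, so the answer is 3.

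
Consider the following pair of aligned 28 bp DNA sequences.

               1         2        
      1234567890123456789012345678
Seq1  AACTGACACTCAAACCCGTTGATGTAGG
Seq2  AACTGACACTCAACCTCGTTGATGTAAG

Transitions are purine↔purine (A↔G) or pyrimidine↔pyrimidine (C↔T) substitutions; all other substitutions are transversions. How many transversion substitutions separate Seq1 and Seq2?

1

Mismatches occur at site 14 (A→C, transversion), site 16 (C→T, transition), site 27 (G→A, transition).
Of the 3 differences, 2 transitions and 1 transversion, so the answer is 1.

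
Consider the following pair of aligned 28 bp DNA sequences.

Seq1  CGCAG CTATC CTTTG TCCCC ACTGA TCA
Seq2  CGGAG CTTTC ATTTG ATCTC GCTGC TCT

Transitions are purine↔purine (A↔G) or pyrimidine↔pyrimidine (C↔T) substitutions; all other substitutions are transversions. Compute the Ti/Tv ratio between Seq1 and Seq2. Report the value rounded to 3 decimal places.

0.500

Mismatches occur at site 3 (C↔G, transversion), site 8 (A↔T, transversion), site 11 (C↔A, transversion), site 16 (T↔A, transversion), site 17 (C↔T, transition), site 19 (C↔T, transition), site 21 (A↔G, transition), site 25 (A↔C, transversion), site 28 (A↔T, transversion).
Of the 9 differences, 3 transitions and 6 transversions, so Ti/Tv = 3/6 = 0.500.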